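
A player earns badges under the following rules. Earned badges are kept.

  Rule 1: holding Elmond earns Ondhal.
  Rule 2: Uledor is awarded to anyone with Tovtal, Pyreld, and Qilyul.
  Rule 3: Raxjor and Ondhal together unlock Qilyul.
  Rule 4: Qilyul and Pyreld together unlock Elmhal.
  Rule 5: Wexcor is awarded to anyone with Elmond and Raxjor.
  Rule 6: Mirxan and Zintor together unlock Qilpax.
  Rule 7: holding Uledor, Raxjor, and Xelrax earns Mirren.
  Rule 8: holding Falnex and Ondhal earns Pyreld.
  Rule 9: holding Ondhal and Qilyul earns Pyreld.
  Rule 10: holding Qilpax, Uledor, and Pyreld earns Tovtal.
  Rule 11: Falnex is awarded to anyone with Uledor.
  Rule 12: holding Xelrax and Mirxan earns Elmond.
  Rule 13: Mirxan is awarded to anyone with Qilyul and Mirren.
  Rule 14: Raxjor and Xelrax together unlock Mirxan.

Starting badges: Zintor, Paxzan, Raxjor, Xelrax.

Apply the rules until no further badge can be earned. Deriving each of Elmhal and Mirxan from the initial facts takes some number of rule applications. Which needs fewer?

Mirxan

Mirxan: With Raxjor and Xelrax, Mirxan is earned (Rule 14). [1 rule application]
Elmhal: With Raxjor and Xelrax, Mirxan is earned (Rule 14). With Xelrax and Mirxan, Elmond is earned (Rule 12). With Elmond, Ondhal is earned (Rule 1). With Raxjor and Ondhal, Qilyul is earned (Rule 3). With Ondhal and Qilyul, Pyreld is earned (Rule 9). With Qilyul and Pyreld, Elmhal is earned (Rule 4). [6 rule applications]
Mirxan needs fewer.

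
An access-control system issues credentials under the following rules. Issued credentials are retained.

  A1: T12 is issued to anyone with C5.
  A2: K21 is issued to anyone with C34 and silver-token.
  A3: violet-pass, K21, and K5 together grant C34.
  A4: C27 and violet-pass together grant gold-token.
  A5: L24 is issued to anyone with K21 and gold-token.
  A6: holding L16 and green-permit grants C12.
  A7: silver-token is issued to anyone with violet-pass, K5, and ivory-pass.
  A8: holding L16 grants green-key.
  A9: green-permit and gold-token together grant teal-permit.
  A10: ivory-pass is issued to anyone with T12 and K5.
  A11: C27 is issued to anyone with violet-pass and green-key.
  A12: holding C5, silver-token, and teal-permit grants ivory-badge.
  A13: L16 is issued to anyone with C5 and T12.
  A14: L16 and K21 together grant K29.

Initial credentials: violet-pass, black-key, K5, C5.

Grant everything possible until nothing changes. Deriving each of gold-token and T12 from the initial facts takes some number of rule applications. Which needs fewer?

T12

T12: Holding C5 grants T12 (A1). [1 rule application]
gold-token: Holding C5 grants T12 (A1). Holding C5 and T12 grants L16 (A13). Holding L16 grants green-key (A8). Holding violet-pass and green-key grants C27 (A11). Holding C27 and violet-pass grants gold-token (A4). [5 rule applications]
T12 needs fewer.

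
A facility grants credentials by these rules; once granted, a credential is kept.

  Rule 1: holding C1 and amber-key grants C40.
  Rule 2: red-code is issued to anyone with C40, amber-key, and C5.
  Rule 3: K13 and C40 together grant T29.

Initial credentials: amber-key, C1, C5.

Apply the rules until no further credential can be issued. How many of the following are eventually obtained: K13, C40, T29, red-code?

Holding C1 and amber-key grants C40 (Rule 1).
Holding C40, amber-key, and C5 grants red-code (Rule 2).
No rule produces K13, and it is not given.
C40: reached.
T29 would need K13 and C40 (Rule 3), but K13 is never granted.
red-code: reached.
Reached: C40 and red-code — 2 of the 4.

2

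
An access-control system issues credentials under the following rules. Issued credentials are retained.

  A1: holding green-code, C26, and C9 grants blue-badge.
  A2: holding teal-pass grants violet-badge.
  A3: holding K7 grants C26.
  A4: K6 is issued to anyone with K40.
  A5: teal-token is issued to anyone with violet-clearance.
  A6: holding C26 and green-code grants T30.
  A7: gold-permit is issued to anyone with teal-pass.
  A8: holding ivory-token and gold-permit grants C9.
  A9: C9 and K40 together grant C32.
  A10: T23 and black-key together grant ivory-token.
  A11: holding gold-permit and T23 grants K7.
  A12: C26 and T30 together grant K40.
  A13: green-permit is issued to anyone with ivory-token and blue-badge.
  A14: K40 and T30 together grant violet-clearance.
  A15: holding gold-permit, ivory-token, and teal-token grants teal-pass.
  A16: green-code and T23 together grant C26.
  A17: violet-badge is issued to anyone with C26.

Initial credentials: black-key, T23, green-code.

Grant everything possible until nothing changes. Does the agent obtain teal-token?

Yes

Holding green-code and T23 grants C26 (A16).
Holding C26 and green-code grants T30 (A6).
Holding C26 and T30 grants K40 (A12).
Holding K40 and T30 grants violet-clearance (A14).
Holding violet-clearance grants teal-token (A5).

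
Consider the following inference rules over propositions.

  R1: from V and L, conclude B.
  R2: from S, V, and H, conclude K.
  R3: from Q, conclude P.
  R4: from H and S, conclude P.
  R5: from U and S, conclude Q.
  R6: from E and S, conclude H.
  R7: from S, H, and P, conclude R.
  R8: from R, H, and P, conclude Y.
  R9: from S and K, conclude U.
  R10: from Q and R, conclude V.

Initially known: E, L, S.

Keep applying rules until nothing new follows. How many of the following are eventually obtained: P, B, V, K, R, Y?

E and S hold, so H follows (R6).
H and S hold, so P follows (R4).
S, H, and P hold, so R follows (R7).
R, H, and P hold, so Y follows (R8).
P: reached.
B would need V and L (R1), but V is never established.
V would need Q and R (R10), but Q is never established.
K would need S, V, and H (R2), but V is never established.
R: reached.
Y: reached.
Reached: P, R, and Y — 3 of the 6.

3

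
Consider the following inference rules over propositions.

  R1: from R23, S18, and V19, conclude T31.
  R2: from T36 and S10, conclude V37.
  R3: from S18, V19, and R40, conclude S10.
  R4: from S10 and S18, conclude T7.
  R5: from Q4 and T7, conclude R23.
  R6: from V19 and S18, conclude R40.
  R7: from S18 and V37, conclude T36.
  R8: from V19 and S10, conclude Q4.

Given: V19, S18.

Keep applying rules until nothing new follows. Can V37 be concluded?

No

V37 would need T36 and S10 (R2), but T36 is never established.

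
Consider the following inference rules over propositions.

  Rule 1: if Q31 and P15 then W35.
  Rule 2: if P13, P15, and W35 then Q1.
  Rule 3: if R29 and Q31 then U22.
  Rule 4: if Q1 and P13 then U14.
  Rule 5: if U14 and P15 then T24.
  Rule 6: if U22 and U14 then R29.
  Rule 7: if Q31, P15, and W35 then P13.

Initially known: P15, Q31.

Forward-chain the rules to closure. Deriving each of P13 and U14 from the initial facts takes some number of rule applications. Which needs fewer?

P13: From Q31 and P15, Rule 1 gives W35. From Q31, P15, and W35, Rule 7 gives P13. [2 rule applications]
U14: Q31 and P15 hold, so W35 follows (Rule 1). From Q31, P15, and W35, Rule 7 gives P13. From P13, P15, and W35, Rule 2 gives Q1. From Q1 and P13, Rule 4 gives U14. [4 rule applications]
P13 needs fewer.

P13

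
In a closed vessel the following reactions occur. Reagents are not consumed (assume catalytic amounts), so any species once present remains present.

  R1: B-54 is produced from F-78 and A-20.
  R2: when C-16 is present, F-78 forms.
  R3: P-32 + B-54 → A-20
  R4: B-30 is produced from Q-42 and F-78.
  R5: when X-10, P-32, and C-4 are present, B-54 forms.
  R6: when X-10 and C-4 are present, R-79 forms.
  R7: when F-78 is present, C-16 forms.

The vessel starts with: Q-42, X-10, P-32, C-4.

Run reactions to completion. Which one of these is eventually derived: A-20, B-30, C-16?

X-10, P-32, and C-4 present → B-54 forms (R5).
P-32 and B-54 present → A-20 forms (R3).
C-16 would need F-78 (R7), but F-78 never forms. B-30 would need Q-42 and F-78 (R4), but F-78 never forms.

A-20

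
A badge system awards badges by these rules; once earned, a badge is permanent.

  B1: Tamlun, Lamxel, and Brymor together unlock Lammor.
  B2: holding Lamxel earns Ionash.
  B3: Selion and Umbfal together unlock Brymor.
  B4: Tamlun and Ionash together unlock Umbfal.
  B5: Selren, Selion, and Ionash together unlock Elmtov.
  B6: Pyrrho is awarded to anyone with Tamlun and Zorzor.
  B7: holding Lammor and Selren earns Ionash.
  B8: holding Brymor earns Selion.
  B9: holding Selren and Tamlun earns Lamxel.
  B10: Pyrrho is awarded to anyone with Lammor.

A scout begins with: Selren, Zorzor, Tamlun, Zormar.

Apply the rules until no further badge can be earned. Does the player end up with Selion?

No

Selion would need Brymor (B8), but Brymor is never earned.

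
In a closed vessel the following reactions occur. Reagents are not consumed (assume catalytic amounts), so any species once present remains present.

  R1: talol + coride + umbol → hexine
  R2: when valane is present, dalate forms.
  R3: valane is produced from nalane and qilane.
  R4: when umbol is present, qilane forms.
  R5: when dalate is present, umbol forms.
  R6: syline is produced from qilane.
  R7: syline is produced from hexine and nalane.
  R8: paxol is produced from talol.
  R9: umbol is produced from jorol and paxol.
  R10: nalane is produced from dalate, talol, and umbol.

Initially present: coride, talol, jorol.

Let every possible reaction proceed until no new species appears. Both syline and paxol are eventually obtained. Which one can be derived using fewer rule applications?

paxol: talol present → paxol forms (R8). [1 rule application]
syline: talol present → paxol forms (R8). jorol and paxol present → umbol forms (R9). umbol present → qilane forms (R4). qilane present → syline forms (R6). [4 rule applications]
paxol needs fewer.

paxol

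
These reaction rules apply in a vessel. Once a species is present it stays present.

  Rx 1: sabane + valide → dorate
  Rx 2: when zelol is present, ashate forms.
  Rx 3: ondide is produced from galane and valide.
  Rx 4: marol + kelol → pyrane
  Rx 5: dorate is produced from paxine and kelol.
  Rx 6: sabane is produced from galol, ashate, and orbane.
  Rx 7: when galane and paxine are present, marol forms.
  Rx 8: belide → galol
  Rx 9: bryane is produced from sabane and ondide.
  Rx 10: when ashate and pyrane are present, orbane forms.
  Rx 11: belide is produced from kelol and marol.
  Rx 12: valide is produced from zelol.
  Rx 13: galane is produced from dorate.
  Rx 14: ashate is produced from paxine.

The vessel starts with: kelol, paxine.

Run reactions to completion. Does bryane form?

bryane would need sabane and ondide (Rx 9), but ondide never forms.

No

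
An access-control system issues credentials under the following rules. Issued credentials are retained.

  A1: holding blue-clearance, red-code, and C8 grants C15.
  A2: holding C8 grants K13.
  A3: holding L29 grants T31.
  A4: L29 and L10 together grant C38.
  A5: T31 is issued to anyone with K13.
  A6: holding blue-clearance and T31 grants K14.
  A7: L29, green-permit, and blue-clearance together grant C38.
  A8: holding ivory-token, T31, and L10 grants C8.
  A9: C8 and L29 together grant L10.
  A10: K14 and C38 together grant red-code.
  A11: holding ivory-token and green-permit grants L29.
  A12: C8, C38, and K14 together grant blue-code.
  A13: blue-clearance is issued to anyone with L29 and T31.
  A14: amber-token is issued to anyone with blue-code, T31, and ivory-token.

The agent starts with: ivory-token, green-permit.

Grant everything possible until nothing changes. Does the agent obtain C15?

C15 would need blue-clearance, red-code, and C8 (A1), but C8 is never granted.

No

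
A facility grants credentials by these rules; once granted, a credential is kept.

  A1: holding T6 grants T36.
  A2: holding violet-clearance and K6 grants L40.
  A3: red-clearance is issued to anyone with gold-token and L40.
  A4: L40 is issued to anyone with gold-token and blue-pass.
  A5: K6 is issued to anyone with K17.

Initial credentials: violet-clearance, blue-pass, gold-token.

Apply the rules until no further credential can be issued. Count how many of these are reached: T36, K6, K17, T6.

T36 would need T6 (A1), but T6 is never granted.
K6 would need K17 (A5), but K17 is never granted.
No rule produces K17, and it is not given.
No rule produces T6, and it is not given.
None of the 4 are reached.

0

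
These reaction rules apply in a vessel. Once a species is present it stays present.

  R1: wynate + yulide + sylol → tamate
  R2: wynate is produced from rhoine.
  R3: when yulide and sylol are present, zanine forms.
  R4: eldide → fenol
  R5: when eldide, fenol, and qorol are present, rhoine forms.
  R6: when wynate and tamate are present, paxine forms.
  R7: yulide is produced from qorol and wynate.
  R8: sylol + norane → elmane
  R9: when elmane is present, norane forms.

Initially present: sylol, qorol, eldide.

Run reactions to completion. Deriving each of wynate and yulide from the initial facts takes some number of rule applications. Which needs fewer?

wynate: eldide present → fenol forms (R4). eldide, fenol, and qorol present → rhoine forms (R5). rhoine present → wynate forms (R2). [3 rule applications]
yulide: eldide present → fenol forms (R4). eldide, fenol, and qorol present → rhoine forms (R5). rhoine present → wynate forms (R2). qorol and wynate present → yulide forms (R7). [4 rule applications]
wynate needs fewer.

wynate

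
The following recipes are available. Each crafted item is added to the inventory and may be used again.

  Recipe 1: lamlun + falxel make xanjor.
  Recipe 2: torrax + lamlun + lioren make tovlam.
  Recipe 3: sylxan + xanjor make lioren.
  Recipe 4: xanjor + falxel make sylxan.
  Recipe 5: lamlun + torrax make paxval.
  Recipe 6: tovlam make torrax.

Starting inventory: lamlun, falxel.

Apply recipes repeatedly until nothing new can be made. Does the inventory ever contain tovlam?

No

tovlam would need torrax, lamlun, and lioren (Recipe 2), but torrax is never obtained.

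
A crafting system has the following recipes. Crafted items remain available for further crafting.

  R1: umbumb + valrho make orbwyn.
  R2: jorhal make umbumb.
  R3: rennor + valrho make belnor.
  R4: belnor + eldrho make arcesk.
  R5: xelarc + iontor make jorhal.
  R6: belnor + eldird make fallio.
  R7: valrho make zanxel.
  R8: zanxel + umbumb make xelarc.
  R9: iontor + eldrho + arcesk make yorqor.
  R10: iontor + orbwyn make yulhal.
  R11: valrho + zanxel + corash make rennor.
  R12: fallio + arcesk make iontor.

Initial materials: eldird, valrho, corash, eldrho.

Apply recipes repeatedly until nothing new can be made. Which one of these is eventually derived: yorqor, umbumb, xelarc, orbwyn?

yorqor

valrho → zanxel (R7).
Using R11, valrho, zanxel, and corash make rennor.
rennor + valrho → belnor (R3).
belnor + eldrho → arcesk (R4).
belnor + eldird → fallio (R6).
Using R12, fallio and arcesk make iontor.
Using R9, iontor, eldrho, and arcesk make yorqor.
umbumb would need jorhal (R2), but jorhal is never obtained. xelarc would need zanxel and umbumb (R8), but umbumb is never obtained. orbwyn would need umbumb and valrho (R1), but umbumb is never obtained.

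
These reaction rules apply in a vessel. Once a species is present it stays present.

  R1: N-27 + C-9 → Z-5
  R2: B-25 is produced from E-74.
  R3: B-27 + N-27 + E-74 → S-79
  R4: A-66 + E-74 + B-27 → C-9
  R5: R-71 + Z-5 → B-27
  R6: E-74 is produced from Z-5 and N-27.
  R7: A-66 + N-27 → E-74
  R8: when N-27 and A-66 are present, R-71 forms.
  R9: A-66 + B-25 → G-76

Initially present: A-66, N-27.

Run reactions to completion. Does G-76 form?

Yes

A-66 and N-27 present → E-74 forms (R7).
E-74 present → B-25 forms (R2).
A-66 and B-25 present → G-76 forms (R9).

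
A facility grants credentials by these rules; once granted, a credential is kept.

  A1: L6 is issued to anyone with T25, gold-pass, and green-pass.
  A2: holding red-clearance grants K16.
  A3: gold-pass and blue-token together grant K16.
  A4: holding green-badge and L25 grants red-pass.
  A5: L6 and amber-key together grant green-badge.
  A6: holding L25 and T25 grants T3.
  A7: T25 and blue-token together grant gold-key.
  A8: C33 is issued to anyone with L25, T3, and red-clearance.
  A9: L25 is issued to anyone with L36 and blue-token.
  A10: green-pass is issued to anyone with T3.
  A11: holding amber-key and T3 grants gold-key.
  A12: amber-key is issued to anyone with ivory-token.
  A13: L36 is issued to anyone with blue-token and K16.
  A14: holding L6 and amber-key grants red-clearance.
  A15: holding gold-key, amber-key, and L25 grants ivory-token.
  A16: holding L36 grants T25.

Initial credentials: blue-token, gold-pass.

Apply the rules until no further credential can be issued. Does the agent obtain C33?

C33 would need L25, T3, and red-clearance (A8), but red-clearance is never granted.

No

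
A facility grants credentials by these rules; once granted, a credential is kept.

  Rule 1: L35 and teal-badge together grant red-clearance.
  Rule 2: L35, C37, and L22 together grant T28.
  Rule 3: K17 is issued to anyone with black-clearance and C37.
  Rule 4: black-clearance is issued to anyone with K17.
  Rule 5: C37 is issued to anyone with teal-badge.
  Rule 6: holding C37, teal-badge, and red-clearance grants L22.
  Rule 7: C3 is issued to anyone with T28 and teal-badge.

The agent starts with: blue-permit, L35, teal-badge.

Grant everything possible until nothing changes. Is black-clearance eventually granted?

black-clearance would need K17 (Rule 4), but K17 is never granted.

No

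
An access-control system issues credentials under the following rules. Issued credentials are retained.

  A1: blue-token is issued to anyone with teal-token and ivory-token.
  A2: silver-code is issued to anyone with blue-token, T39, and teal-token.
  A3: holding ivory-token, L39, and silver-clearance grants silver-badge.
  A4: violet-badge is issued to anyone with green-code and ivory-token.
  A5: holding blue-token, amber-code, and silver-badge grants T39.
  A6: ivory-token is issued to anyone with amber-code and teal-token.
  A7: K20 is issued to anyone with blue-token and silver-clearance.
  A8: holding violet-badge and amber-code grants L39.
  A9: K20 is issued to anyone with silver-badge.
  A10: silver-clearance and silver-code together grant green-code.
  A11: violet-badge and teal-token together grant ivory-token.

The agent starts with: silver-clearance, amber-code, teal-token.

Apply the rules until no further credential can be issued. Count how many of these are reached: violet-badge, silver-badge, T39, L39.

violet-badge would need green-code and ivory-token (A4), but green-code is never granted.
silver-badge would need ivory-token, L39, and silver-clearance (A3), but L39 is never granted.
T39 would need blue-token, amber-code, and silver-badge (A5), but silver-badge is never granted.
L39 would need violet-badge and amber-code (A8), but violet-badge is never granted.
None of the 4 are reached.

0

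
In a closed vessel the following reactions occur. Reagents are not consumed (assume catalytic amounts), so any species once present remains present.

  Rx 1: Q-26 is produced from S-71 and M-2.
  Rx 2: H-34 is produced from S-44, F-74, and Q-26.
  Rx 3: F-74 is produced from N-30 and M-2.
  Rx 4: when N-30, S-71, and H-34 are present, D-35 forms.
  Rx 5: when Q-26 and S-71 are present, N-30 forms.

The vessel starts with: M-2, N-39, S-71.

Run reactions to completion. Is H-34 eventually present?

H-34 would need S-44, F-74, and Q-26 (Rx 2), but S-44 never forms.

No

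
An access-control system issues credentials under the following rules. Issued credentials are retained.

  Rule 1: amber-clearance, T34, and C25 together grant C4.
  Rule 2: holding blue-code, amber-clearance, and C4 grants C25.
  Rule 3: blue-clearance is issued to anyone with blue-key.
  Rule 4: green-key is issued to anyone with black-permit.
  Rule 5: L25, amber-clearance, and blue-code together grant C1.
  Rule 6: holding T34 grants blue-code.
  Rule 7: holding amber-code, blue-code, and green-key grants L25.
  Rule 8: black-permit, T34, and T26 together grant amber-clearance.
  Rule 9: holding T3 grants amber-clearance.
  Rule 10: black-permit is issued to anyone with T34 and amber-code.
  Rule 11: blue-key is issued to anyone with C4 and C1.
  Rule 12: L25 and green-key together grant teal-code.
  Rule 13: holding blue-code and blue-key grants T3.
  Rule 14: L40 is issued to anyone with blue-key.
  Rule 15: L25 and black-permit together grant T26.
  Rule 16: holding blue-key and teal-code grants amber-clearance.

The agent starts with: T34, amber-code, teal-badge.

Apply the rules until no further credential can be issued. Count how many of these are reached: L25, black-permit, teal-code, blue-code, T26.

Holding T34 and amber-code grants black-permit (Rule 10).
Holding T34 grants blue-code (Rule 6).
Holding black-permit grants green-key (Rule 4).
Holding amber-code, blue-code, and green-key grants L25 (Rule 7).
Holding L25 and green-key grants teal-code (Rule 12).
Holding L25 and black-permit grants T26 (Rule 15).
L25: reached.
black-permit: reached.
teal-code: reached.
blue-code: reached.
T26: reached.
All 5 are reached.

5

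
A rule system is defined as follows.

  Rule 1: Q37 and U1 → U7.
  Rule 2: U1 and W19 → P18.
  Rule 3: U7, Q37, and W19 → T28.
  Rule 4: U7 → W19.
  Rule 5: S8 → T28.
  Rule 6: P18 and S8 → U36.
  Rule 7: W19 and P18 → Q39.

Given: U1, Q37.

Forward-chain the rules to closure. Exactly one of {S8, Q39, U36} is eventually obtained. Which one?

Q37 and U1 hold, so U7 follows (Rule 1).
U7 holds, so W19 follows (Rule 4).
U1 and W19 hold, so P18 follows (Rule 2).
W19 and P18 hold, so Q39 follows (Rule 7).
No rule produces S8, and it is not given. U36 would need P18 and S8 (Rule 6), but S8 is never established.

Q39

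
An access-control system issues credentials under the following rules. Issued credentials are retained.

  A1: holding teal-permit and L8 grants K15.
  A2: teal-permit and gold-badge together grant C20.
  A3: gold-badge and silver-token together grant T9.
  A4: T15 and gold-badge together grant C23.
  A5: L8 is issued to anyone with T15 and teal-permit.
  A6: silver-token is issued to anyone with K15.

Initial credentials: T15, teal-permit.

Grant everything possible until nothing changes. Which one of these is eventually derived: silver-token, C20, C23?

silver-token

Holding T15 and teal-permit grants L8 (A5).
Holding teal-permit and L8 grants K15 (A1).
Holding K15 grants silver-token (A6).
C23 would need T15 and gold-badge (A4), but gold-badge is never granted. C20 would need teal-permit and gold-badge (A2), but gold-badge is never granted.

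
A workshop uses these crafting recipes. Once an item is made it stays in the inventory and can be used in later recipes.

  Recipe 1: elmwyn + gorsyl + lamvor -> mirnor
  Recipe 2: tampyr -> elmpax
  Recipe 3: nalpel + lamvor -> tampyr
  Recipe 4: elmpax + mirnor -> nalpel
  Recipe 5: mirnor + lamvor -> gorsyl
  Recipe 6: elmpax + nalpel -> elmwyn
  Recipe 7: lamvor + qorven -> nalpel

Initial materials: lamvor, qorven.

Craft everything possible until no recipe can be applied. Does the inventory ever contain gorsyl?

No

gorsyl would need mirnor and lamvor (Recipe 5), but mirnor is never obtained.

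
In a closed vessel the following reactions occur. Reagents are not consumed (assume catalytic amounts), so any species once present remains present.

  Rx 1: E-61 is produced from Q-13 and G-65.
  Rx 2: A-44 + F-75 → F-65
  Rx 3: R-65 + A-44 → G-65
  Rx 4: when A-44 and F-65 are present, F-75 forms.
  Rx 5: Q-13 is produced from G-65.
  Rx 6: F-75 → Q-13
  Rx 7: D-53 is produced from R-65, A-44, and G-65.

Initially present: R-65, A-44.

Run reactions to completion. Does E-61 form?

Yes

R-65 and A-44 present → G-65 forms (Rx 3).
G-65 present → Q-13 forms (Rx 5).
Q-13 and G-65 present → E-61 forms (Rx 1).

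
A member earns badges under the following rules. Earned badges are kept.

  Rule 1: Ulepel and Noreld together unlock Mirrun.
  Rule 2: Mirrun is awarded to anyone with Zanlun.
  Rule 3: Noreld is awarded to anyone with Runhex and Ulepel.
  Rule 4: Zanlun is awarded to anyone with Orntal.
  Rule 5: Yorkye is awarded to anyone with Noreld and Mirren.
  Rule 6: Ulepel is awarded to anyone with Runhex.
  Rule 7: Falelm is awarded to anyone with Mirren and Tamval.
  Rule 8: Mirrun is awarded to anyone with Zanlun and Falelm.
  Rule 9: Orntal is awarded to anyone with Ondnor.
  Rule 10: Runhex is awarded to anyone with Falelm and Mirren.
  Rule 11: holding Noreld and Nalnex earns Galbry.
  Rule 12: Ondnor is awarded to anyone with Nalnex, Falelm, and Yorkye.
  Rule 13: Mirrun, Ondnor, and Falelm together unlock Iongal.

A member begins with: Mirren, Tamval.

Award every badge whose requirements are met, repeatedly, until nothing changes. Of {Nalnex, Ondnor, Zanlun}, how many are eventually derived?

No rule produces Nalnex, and it is not given.
Ondnor would need Nalnex, Falelm, and Yorkye (Rule 12), but Nalnex is never earned.
Zanlun would need Orntal (Rule 4), but Orntal is never earned.
None of the 3 are reached.

0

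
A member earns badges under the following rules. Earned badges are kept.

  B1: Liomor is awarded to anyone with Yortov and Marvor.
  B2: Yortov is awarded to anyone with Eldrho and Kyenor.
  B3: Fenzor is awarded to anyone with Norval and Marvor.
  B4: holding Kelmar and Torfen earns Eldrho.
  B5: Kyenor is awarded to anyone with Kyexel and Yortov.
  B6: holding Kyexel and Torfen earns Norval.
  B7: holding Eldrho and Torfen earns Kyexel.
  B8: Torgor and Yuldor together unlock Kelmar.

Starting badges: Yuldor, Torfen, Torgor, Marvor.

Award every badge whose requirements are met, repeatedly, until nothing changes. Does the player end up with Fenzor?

With Torgor and Yuldor, Kelmar is earned (B8).
With Kelmar and Torfen, Eldrho is earned (B4).
With Eldrho and Torfen, Kyexel is earned (B7).
With Kyexel and Torfen, Norval is earned (B6).
With Norval and Marvor, Fenzor is earned (B3).

Yes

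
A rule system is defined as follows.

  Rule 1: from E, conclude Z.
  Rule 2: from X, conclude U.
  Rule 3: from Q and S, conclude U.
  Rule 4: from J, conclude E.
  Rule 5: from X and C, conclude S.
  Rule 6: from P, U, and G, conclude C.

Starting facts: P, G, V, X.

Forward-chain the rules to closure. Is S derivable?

From X, Rule 2 gives U.
From P, U, and G, Rule 6 gives C.
From X and C, Rule 5 gives S.

Yes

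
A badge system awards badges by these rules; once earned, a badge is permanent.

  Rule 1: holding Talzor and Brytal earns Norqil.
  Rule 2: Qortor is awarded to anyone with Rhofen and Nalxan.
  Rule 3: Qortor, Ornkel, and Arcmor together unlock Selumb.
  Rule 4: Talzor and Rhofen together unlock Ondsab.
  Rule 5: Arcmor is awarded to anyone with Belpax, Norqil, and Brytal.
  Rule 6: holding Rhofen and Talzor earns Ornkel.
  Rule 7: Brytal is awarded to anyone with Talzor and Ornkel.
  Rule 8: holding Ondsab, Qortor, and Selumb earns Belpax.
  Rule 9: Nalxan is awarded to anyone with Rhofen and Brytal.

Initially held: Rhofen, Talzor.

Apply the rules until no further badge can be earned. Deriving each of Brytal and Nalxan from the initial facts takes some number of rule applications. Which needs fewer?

Brytal

Brytal: With Rhofen and Talzor, Ornkel is earned (Rule 6). With Talzor and Ornkel, Brytal is earned (Rule 7). [2 rule applications]
Nalxan: With Rhofen and Talzor, Ornkel is earned (Rule 6). With Talzor and Ornkel, Brytal is earned (Rule 7). With Rhofen and Brytal, Nalxan is earned (Rule 9). [3 rule applications]
Brytal needs fewer.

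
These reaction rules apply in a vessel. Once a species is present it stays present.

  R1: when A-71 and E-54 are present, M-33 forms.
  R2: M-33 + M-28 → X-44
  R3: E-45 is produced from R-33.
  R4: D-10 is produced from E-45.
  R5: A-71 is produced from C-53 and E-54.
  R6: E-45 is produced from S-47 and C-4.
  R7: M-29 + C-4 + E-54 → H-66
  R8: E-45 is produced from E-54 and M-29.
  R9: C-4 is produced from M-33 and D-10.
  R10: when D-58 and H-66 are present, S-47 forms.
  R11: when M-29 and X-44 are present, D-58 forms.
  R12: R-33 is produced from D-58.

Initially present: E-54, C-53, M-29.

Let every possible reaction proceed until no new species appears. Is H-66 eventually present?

E-54 and M-29 present → E-45 forms (R8).
C-53 and E-54 present → A-71 forms (R5).
E-45 present → D-10 forms (R4).
A-71 and E-54 present → M-33 forms (R1).
M-33 and D-10 present → C-4 forms (R9).
M-29, C-4, and E-54 present → H-66 forms (R7).

Yes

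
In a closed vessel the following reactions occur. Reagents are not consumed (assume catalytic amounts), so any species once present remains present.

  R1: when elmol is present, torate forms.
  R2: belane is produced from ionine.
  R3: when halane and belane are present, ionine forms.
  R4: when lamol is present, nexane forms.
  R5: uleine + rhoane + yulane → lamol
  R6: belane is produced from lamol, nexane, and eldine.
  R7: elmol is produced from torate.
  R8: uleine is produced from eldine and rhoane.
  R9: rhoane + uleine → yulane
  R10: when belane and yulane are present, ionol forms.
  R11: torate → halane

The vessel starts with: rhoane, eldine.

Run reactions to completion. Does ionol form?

Yes

eldine and rhoane present → uleine forms (R8).
rhoane and uleine present → yulane forms (R9).
uleine, rhoane, and yulane present → lamol forms (R5).
lamol present → nexane forms (R4).
lamol, nexane, and eldine present → belane forms (R6).
belane and yulane present → ionol forms (R10).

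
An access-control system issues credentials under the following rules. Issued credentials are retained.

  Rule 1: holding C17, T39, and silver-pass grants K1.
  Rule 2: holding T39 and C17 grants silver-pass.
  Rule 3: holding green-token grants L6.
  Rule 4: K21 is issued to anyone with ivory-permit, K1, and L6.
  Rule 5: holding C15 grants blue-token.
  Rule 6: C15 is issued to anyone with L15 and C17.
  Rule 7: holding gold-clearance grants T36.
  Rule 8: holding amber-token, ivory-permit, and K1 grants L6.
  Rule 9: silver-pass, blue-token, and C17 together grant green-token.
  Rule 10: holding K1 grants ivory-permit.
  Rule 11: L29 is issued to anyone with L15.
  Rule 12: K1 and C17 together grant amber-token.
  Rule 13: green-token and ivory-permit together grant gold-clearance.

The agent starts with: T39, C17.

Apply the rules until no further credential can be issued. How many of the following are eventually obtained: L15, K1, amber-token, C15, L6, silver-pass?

Holding T39 and C17 grants silver-pass (Rule 2).
Holding C17, T39, and silver-pass grants K1 (Rule 1).
Holding K1 grants ivory-permit (Rule 10).
Holding K1 and C17 grants amber-token (Rule 12).
Holding amber-token, ivory-permit, and K1 grants L6 (Rule 8).
No rule produces L15, and it is not given.
K1: reached.
amber-token: reached.
C15 would need L15 and C17 (Rule 6), but L15 is never granted.
L6: reached.
silver-pass: reached.
Reached: K1, amber-token, L6, and silver-pass — 4 of the 6.

4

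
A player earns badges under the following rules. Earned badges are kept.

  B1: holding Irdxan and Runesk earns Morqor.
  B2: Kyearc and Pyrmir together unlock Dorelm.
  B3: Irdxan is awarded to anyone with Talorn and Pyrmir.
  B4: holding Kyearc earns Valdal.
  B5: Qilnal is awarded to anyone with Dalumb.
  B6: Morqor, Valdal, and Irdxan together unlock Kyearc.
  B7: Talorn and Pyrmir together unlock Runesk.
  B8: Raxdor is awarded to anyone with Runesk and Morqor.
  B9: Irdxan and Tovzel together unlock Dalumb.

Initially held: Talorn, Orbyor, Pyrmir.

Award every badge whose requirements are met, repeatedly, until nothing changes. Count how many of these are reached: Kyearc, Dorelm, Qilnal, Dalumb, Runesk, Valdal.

With Talorn and Pyrmir, Runesk is earned (B7).
Kyearc would need Morqor, Valdal, and Irdxan (B6), but Valdal is never earned.
Dorelm would need Kyearc and Pyrmir (B2), but Kyearc is never earned.
Qilnal would need Dalumb (B5), but Dalumb is never earned.
Dalumb would need Irdxan and Tovzel (B9), but Tovzel is never earned.
Runesk: reached.
Valdal would need Kyearc (B4), but Kyearc is never earned.
Reached: Runesk — 1 of the 6.

1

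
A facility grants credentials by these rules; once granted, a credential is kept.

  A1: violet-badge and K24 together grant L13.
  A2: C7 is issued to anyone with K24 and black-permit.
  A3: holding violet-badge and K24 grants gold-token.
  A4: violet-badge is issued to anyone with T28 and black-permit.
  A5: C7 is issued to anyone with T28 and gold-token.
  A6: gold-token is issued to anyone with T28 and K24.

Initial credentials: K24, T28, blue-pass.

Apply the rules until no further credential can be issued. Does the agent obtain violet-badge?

violet-badge would need T28 and black-permit (A4), but black-permit is never granted.

No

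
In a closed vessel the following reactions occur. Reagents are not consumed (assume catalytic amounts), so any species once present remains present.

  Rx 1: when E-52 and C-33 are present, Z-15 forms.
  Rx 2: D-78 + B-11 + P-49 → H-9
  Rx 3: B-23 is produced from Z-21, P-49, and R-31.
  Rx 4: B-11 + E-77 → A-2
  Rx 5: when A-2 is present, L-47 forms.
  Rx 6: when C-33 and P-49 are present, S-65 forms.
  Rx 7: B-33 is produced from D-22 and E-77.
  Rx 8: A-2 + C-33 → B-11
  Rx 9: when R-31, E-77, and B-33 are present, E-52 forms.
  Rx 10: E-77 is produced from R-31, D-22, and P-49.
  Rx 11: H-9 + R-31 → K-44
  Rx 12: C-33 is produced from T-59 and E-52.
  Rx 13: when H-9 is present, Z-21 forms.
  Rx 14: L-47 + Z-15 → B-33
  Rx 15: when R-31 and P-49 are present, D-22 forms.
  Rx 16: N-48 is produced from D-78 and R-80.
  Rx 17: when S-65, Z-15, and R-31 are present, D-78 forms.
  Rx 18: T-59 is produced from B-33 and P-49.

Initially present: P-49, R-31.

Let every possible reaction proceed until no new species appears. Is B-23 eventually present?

No

B-23 would need Z-21, P-49, and R-31 (Rx 3), but Z-21 never forms.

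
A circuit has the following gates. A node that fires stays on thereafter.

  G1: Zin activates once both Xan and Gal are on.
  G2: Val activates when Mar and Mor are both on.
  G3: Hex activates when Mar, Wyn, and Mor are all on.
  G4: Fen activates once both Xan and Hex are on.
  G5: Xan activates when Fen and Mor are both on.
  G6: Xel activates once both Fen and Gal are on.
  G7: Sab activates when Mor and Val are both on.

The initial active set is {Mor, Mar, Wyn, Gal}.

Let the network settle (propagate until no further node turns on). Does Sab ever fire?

Yes

G2: Mar and Mor on → Val on.
Mor and Val are on, so Sab activates (G7).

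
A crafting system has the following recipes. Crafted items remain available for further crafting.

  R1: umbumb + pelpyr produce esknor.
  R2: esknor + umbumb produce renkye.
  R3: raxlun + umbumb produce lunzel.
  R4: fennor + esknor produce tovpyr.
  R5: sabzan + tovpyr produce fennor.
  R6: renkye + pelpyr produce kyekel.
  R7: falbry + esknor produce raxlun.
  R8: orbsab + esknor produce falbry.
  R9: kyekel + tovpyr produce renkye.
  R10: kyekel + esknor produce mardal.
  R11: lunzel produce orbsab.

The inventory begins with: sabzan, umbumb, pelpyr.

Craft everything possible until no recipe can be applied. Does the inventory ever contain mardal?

Yes

umbumb + pelpyr → esknor (R1).
esknor + umbumb → renkye (R2).
renkye + pelpyr → kyekel (R6).
Using R10, kyekel and esknor make mardal.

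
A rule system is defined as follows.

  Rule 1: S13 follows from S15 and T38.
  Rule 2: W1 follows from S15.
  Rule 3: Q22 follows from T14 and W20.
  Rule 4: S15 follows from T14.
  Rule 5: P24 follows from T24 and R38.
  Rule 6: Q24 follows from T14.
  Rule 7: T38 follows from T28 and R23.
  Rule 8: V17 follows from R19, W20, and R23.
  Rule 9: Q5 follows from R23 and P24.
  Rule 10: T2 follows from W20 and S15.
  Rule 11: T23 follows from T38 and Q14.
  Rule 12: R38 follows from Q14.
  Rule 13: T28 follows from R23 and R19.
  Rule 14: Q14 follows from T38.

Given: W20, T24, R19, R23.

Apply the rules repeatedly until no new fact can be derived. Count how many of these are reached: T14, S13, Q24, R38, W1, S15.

1

R23 and R19 hold, so T28 follows (Rule 13).
From T28 and R23, Rule 7 gives T38.
From T38, Rule 14 gives Q14.
From Q14, Rule 12 gives R38.
No rule produces T14, and it is not given.
S13 would need S15 and T38 (Rule 1), but S15 is never established.
Q24 would need T14 (Rule 6), but T14 is never established.
R38: reached.
W1 would need S15 (Rule 2), but S15 is never established.
S15 would need T14 (Rule 4), but T14 is never established.
Reached: R38 — 1 of the 6.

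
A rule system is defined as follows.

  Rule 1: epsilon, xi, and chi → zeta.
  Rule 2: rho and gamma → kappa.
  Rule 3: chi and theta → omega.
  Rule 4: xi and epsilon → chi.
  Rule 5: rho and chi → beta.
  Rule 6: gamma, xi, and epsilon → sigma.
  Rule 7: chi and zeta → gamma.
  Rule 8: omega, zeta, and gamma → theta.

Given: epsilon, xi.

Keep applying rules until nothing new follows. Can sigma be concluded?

Yes

From xi and epsilon, Rule 4 gives chi.
epsilon, xi, and chi hold, so zeta follows (Rule 1).
chi and zeta hold, so gamma follows (Rule 7).
From gamma, xi, and epsilon, Rule 6 gives sigma.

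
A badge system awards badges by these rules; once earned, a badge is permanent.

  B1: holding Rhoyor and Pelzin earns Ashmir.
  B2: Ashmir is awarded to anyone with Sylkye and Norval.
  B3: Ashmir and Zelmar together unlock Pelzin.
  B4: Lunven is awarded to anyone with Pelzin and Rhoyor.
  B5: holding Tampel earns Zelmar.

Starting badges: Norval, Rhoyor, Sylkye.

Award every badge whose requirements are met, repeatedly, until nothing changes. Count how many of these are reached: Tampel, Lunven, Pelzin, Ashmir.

1

With Sylkye and Norval, Ashmir is earned (B2).
No rule produces Tampel, and it is not given.
Lunven would need Pelzin and Rhoyor (B4), but Pelzin is never earned.
Pelzin would need Ashmir and Zelmar (B3), but Zelmar is never earned.
Ashmir: reached.
Reached: Ashmir — 1 of the 4.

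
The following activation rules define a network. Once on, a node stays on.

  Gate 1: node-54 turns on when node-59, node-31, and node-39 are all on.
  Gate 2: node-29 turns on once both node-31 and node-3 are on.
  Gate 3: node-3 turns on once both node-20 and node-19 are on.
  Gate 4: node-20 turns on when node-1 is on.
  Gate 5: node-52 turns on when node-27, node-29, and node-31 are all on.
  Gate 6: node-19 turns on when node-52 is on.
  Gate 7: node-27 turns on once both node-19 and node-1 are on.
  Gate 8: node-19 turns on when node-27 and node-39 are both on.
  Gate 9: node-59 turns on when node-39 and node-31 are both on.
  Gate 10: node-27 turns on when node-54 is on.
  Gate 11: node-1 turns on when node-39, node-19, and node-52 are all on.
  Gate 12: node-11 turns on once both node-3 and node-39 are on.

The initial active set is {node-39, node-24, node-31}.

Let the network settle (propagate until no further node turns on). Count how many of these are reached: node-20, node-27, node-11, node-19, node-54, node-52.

3

node-39 and node-31 are on, so node-59 turns on (Gate 9).
Gate 1: node-59, node-31, and node-39 on → node-54 on.
node-54 is on, so node-27 turns on (Gate 10).
Gate 8: node-27 and node-39 on → node-19 on.
node-20 would need node-1 (Gate 4), but node-1 never turns on.
node-27: reached.
node-11 would need node-3 and node-39 (Gate 12), but node-3 never turns on.
node-19: reached.
node-54: reached.
node-52 would need node-27, node-29, and node-31 (Gate 5), but node-29 never turns on.
Reached: node-27, node-19, and node-54 — 3 of the 6.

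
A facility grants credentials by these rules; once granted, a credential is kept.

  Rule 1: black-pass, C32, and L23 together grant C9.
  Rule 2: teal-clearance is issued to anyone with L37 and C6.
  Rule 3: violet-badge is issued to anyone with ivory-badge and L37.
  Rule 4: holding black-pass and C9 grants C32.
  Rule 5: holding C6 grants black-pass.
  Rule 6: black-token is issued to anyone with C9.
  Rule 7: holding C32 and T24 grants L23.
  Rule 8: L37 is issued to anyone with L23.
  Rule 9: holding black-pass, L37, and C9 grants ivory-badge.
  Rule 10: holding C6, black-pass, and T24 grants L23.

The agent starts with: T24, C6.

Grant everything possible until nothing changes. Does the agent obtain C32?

No

C32 would need black-pass and C9 (Rule 4), but C9 is never granted.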